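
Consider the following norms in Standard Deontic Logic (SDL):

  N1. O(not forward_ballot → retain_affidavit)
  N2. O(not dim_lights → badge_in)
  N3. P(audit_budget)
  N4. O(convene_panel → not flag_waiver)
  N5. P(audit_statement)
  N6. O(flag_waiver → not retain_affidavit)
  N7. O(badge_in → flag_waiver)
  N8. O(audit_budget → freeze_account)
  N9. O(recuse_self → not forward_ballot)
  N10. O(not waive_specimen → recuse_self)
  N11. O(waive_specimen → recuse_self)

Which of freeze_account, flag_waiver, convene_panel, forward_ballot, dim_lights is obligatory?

dim_lights

Premises 11 and 10 are O(waive_specimen → recuse_self) and O(not waive_specimen → recuse_self); every ideal world satisfies waive_specimen or not waive_specimen, so in either case recuse_self holds — hence O(recuse_self).
From O(recuse_self) and premise 9, O(recuse_self → not forward_ballot), we obtain O(not forward_ballot).
Premise 1 is O(not forward_ballot → retain_affidavit); since O(not forward_ballot), deontic closure gives O(retain_affidavit).
Premise 6 is O(flag_waiver → not retain_affidavit); contrapositively O(retain_affidavit → not flag_waiver). Since O(retain_affidavit) holds, K gives O(not flag_waiver).
Premise 7, O(badge_in → flag_waiver), contraposes to O(not flag_waiver → not badge_in); with O(not flag_waiver) we get O(not badge_in).
The contrapositive of premise 2 (O(not dim_lights → badge_in)) is O(not badge_in → dim_lights), and O(not badge_in) is already established, so O(dim_lights).
So O(dim_lights) holds — dim_lights is obligatory. None of the other listed options is made obligatory by any chain of premises.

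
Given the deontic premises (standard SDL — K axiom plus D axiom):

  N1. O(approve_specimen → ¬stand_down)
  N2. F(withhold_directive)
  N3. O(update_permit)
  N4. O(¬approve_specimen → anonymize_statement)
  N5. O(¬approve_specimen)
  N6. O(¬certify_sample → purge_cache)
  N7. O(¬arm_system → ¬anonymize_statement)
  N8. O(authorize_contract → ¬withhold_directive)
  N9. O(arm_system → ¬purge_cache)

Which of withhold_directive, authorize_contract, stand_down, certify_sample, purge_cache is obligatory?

Premise 5 states O(¬approve_specimen) outright.
Applying K to premise 4 (O(¬approve_specimen → anonymize_statement)) and O(¬approve_specimen) yields O(anonymize_statement).
Premise 7, O(¬arm_system → ¬anonymize_statement), contraposes to O(anonymize_statement → arm_system); with O(anonymize_statement) we get O(arm_system).
With premise 9, O(arm_system → ¬purge_cache), the K-axiom yields O(¬purge_cache).
Premise 6 is O(¬certify_sample → purge_cache); contrapositively O(¬purge_cache → certify_sample). Since O(¬purge_cache) holds, K gives O(certify_sample).
So O(certify_sample) holds — certify_sample is obligatory. None of the other listed options is made obligatory by any chain of premises.

certify_sample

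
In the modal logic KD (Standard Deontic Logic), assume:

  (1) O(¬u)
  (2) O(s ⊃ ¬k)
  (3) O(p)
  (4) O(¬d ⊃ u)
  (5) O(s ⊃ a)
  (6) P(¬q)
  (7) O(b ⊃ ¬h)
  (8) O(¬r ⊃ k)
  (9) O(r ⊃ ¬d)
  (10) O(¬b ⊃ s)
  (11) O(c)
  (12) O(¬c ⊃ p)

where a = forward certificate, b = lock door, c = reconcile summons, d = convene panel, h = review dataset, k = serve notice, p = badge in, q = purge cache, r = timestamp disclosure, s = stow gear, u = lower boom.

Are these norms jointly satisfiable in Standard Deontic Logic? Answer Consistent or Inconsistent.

Consistent

Premise 12 is O(¬c ⊃ p); even if O(p) held, inferring O(¬c) would be affirming the consequent — invalid.
So O(¬c) is not derivable, and the apparent clash with O(c) does not arise.
A world satisfying every obligation exists (e.g. a=false, b=true, c=true, d=true, h=false, k=true, p=true, q=false, r=false, s=false, u=false); no atom is both obligatory and forbidden, so the set is consistent.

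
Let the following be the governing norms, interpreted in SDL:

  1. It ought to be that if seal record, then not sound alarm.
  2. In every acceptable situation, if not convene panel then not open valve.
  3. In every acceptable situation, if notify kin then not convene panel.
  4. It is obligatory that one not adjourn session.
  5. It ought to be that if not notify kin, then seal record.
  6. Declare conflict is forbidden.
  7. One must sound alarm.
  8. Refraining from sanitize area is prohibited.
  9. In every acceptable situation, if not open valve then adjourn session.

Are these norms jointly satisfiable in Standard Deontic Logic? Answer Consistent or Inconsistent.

Inconsistent

From premise 4 we have O(¬adjourn_session).
The contrapositive of premise 9 (O(¬open_valve → adjourn_session)) is O(¬adjourn_session → open_valve), and O(¬adjourn_session) is already established, so O(open_valve).
Premise 2 is O(¬convene_panel → ¬open_valve); contrapositively O(open_valve → convene_panel). Since O(open_valve) holds, K gives O(convene_panel).
The contrapositive of premise 3 (O(notify_kin → ¬convene_panel)) is O(convene_panel → ¬notify_kin), and O(convene_panel) is already established, so O(¬notify_kin).
Applying K to premise 5 (O(¬notify_kin → seal_record)) and O(¬notify_kin) yields O(seal_record).
Premise 1 is O(seal_record → ¬sound_alarm); since O(seal_record), deontic closure gives O(¬sound_alarm).
However, premise 7 gives O(sound_alarm).
We now have both O(¬sound_alarm) and O(sound_alarm) — sound_alarm is simultaneously obligatory and forbidden, violating the D-axiom.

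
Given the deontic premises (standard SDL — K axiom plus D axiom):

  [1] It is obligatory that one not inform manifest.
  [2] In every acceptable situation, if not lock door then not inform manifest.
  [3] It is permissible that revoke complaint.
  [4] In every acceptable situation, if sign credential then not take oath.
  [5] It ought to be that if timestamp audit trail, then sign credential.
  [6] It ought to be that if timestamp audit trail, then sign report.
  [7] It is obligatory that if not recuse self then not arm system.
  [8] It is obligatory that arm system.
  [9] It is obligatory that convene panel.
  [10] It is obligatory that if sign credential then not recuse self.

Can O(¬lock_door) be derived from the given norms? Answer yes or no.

No

Premise 2 is O(¬lock_door → ¬inform_manifest); even if O(¬inform_manifest) held, inferring O(¬lock_door) would be affirming the consequent — invalid.
No other premise forces O(¬lock_door). An ideal world satisfying every premise can still have ¬lock_door false, so O(¬lock_door) is not derivable.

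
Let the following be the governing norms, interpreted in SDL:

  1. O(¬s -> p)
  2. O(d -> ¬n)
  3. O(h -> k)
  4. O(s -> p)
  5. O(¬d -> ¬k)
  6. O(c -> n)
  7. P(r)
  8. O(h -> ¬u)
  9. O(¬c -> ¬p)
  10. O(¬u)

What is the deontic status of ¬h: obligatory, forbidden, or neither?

By case analysis on ¬s: premise 1 gives O(¬s -> p) and premise 4 gives O(s -> p), so O(p) either way.
The contrapositive of premise 9 (O(¬c -> ¬p)) is O(p -> c), and O(p) is already established, so O(c).
With premise 6, O(c -> n), the K-axiom yields O(n).
The contrapositive of premise 2 (O(d -> ¬n)) is O(n -> ¬d), and O(n) is already established, so O(¬d).
From O(¬d) and premise 5, O(¬d -> ¬k), we obtain O(¬k).
The contrapositive of premise 3 (O(h -> k)) is O(¬k -> ¬h), and O(¬k) is already established, so O(¬h).
Premises 7, 8, 10 do not contribute to this derivation.
Hence ¬h is obligatory.

Obligatory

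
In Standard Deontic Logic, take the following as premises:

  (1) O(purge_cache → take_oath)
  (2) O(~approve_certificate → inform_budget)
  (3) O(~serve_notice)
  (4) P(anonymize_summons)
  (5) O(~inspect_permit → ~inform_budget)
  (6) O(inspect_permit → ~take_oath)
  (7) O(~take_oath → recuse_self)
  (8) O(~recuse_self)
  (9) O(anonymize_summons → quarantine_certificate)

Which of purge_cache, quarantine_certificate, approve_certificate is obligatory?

approve_certificate

From premise 8 we have O(~recuse_self).
Premise 7 is O(~take_oath → recuse_self); contrapositively O(~recuse_self → take_oath). Since O(~recuse_self) holds, K gives O(take_oath).
The contrapositive of premise 6 (O(inspect_permit → ~take_oath)) is O(take_oath → ~inspect_permit), and O(take_oath) is already established, so O(~inspect_permit).
Premise 5 is O(~inspect_permit → ~inform_budget); since O(~inspect_permit), deontic closure gives O(~inform_budget).
Premise 2, O(~approve_certificate → inform_budget), contraposes to O(~inform_budget → approve_certificate); with O(~inform_budget) we get O(approve_certificate).
So O(approve_certificate) holds — approve_certificate is obligatory. None of the other listed options is made obligatory by any chain of premises.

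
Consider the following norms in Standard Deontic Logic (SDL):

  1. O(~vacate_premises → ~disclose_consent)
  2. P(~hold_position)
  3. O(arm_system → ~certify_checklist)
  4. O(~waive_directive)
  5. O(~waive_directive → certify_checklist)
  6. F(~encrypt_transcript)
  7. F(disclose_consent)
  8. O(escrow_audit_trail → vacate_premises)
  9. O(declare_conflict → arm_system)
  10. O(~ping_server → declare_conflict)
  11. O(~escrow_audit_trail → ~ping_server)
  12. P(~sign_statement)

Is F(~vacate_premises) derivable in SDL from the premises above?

Premise 4 gives O(~waive_directive).
With premise 5, O(~waive_directive → certify_checklist), the K-axiom yields O(certify_checklist).
Premise 3 is O(arm_system → ~certify_checklist); contrapositively O(certify_checklist → ~arm_system). Since O(certify_checklist) holds, K gives O(~arm_system).
Premise 9, O(declare_conflict → arm_system), contraposes to O(~arm_system → ~declare_conflict); with O(~arm_system) we get O(~declare_conflict).
Premise 10 is O(~ping_server → declare_conflict); contrapositively O(~declare_conflict → ping_server). Since O(~declare_conflict) holds, K gives O(ping_server).
Premise 11 is O(~escrow_audit_trail → ~ping_server); contrapositively O(ping_server → escrow_audit_trail). Since O(ping_server) holds, K gives O(escrow_audit_trail).
From O(escrow_audit_trail) and premise 8, O(escrow_audit_trail → vacate_premises), we obtain O(vacate_premises).
Premises 1, 2, 6, 7, 12 do not contribute to this derivation.
So O(vacate_premises) holds, i.e. F(~vacate_premises). The claim follows.

Yes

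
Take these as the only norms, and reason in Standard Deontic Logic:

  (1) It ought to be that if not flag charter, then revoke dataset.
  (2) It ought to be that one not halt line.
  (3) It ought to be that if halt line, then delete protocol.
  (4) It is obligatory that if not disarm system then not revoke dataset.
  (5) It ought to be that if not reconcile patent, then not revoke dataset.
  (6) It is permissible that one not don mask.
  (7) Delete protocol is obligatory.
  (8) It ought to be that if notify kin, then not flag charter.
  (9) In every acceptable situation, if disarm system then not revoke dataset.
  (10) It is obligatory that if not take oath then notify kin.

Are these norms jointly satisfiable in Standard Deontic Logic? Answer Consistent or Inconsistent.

Consistent

Premise 3 is O(halt_line → delete_protocol); even if O(delete_protocol) held, inferring O(halt_line) would be affirming the consequent — invalid.
So O(halt_line) is not derivable, and the apparent clash with O(¬halt_line) does not arise.
A world satisfying every obligation exists (e.g. delete_protocol=true, disarm_system=false, don_mask=false, flag_charter=true, halt_line=false, notify_kin=false, reconcile_patent=false, revoke_dataset=false, take_oath=true); no atom is both obligatory and forbidden, so the set is consistent.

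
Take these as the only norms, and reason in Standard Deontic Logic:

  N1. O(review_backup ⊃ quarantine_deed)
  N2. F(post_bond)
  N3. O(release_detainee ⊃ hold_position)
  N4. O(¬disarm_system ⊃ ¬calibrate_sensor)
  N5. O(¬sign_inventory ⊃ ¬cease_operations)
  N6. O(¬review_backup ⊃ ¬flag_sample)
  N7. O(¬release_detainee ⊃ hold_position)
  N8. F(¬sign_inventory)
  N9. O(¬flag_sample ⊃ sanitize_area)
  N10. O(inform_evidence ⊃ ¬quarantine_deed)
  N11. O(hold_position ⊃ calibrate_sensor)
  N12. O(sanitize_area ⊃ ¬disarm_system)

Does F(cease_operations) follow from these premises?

No

Premise 5 is O(¬sign_inventory ⊃ ¬cease_operations), but O(¬sign_inventory) is not derivable from the premises, so it does not yield O(¬cease_operations).
No other premise forces O(¬cease_operations). An ideal world satisfying every premise can still have cease_operations true, so F(cease_operations) is not derivable.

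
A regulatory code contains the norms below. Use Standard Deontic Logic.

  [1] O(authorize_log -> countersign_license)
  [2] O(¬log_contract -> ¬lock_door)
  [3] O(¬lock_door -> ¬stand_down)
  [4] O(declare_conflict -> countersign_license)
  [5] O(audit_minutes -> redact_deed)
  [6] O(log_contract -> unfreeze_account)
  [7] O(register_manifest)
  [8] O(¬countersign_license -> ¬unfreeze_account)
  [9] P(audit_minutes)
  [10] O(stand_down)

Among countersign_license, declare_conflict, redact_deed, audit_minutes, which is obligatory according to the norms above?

countersign_license

Premise 10 gives O(stand_down).
Premise 3, O(¬lock_door -> ¬stand_down), contraposes to O(stand_down -> lock_door); with O(stand_down) we get O(lock_door).
The contrapositive of premise 2 (O(¬log_contract -> ¬lock_door)) is O(lock_door -> log_contract), and O(lock_door) is already established, so O(log_contract).
Applying K to premise 6 (O(log_contract -> unfreeze_account)) and O(log_contract) yields O(unfreeze_account).
Premise 8 is O(¬countersign_license -> ¬unfreeze_account); contrapositively O(unfreeze_account -> countersign_license). Since O(unfreeze_account) holds, K gives O(countersign_license).
So O(countersign_license) holds — countersign_license is obligatory. None of the other listed options is made obligatory by any chain of premises.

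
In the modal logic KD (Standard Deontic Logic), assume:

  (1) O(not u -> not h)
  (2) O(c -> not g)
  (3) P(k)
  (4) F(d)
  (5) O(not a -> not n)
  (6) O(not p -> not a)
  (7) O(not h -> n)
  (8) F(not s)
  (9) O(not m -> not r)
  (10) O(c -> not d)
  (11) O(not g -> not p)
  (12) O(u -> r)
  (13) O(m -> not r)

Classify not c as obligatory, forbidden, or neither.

Premises 13 and 9 are O(m -> not r) and O(not m -> not r); every ideal world satisfies m or not m, so in either case not r holds — hence O(not r).
The contrapositive of premise 12 (O(u -> r)) is O(not r -> not u), and O(not r) is already established, so O(not u).
From O(not u) and premise 1, O(not u -> not h), we obtain O(not h).
Applying K to premise 7 (O(not h -> n)) and O(not h) yields O(n).
Premise 5, O(not a -> not n), contraposes to O(n -> a); with O(n) we get O(a).
Premise 6, O(not p -> not a), contraposes to O(a -> p); with O(a) we get O(p).
Premise 11 is O(not g -> not p); contrapositively O(p -> g). Since O(p) holds, K gives O(g).
Premise 2, O(c -> not g), contraposes to O(g -> not c); with O(g) we get O(not c).
Premises 3, 4, 8, 10 do not contribute to this derivation.
Hence not c is obligatory.

Obligatory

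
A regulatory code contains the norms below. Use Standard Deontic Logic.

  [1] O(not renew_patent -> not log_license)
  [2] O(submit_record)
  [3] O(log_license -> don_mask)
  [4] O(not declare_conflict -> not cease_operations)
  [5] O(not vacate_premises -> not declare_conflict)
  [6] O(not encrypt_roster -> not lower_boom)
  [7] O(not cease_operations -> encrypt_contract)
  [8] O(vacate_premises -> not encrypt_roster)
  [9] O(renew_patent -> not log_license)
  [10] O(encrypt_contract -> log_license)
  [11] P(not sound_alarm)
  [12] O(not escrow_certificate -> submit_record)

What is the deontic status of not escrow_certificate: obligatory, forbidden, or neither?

Premise 12 is O(not escrow_certificate -> submit_record); even if O(submit_record) held, inferring O(not escrow_certificate) would be affirming the consequent — invalid.
No premise or chain of K-axiom applications forces O(not escrow_certificate), and none forces O(escrow_certificate). So not escrow_certificate is neither obligatory nor forbidden under these norms.

Neither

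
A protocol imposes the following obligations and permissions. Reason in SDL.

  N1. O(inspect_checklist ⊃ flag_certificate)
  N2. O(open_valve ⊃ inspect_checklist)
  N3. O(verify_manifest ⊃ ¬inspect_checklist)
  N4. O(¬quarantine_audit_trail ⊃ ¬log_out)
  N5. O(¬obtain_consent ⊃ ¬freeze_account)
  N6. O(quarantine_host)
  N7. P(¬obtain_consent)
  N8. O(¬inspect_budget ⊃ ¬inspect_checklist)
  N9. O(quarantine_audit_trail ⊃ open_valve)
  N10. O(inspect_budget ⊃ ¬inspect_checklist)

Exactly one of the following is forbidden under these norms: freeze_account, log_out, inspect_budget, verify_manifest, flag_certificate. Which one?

log_out

Premises 8 and 10 cover both cases: O(¬inspect_budget ⊃ ¬inspect_checklist) and O(inspect_budget ⊃ ¬inspect_checklist). Since ¬inspect_budget ∨ inspect_budget is a tautology, O(¬inspect_checklist) follows.
The contrapositive of premise 2 (O(open_valve ⊃ inspect_checklist)) is O(¬inspect_checklist ⊃ ¬open_valve), and O(¬inspect_checklist) is already established, so O(¬open_valve).
Premise 9 is O(quarantine_audit_trail ⊃ open_valve); contrapositively O(¬open_valve ⊃ ¬quarantine_audit_trail). Since O(¬open_valve) holds, K gives O(¬quarantine_audit_trail).
With premise 4, O(¬quarantine_audit_trail ⊃ ¬log_out), the K-axiom yields O(¬log_out).
So O(¬log_out) holds, i.e. log_out is forbidden. None of the other listed options is forbidden under the premises.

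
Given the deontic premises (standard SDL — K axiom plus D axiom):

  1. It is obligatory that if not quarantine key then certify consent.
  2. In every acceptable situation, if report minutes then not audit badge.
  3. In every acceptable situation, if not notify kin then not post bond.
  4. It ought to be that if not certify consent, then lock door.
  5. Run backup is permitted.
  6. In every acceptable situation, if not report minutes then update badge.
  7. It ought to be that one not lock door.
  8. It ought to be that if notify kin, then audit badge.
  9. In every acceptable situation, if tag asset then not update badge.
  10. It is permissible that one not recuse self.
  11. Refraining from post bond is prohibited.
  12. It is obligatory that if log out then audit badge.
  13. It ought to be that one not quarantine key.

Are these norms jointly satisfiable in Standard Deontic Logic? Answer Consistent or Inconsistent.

Consistent

Premise 4 is O(¬certify_consent → lock_door), but O(¬certify_consent) is not derivable from the premises, so it does not yield O(lock_door).
So O(lock_door) is not derivable, and the apparent clash with O(¬lock_door) does not arise.
A world satisfying every obligation exists (e.g. audit_badge=true, certify_consent=true, lock_door=false, log_out=false, notify_kin=true, post_bond=true, quarantine_key=false, recuse_self=false, report_minutes=false, run_backup=false, tag_asset=false, update_badge=true); no atom is both obligatory and forbidden, so the set is consistent.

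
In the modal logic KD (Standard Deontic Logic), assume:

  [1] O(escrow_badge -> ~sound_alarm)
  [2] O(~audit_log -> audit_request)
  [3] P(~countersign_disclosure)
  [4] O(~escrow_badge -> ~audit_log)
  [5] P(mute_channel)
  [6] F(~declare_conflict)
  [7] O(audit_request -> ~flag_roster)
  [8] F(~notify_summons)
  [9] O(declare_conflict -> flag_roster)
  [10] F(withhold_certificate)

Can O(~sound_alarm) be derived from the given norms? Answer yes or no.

Yes

Premise 6, F(~declare_conflict), is equivalent to O(declare_conflict).
Premise 9 is O(declare_conflict -> flag_roster); since O(declare_conflict), deontic closure gives O(flag_roster).
Premise 7 is O(audit_request -> ~flag_roster); contrapositively O(flag_roster -> ~audit_request). Since O(flag_roster) holds, K gives O(~audit_request).
Premise 2 is O(~audit_log -> audit_request); contrapositively O(~audit_request -> audit_log). Since O(~audit_request) holds, K gives O(audit_log).
The contrapositive of premise 4 (O(~escrow_badge -> ~audit_log)) is O(audit_log -> escrow_badge), and O(audit_log) is already established, so O(escrow_badge).
From O(escrow_badge) and premise 1, O(escrow_badge -> ~sound_alarm), we obtain O(~sound_alarm).
Premises 3, 5, 8, 10 do not contribute to this derivation.
So O(~sound_alarm) follows.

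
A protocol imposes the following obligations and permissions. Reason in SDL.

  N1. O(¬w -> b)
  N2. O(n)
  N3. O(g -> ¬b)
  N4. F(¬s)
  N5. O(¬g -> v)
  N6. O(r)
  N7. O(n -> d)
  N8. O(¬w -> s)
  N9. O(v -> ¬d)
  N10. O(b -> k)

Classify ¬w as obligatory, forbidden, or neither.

Premise 2 states O(n) outright.
Premise 7 is O(n -> d); since O(n), deontic closure gives O(d).
The contrapositive of premise 9 (O(v -> ¬d)) is O(d -> ¬v), and O(d) is already established, so O(¬v).
Premise 5 is O(¬g -> v); contrapositively O(¬v -> g). Since O(¬v) holds, K gives O(g).
With premise 3, O(g -> ¬b), the K-axiom yields O(¬b).
Premise 1 is O(¬w -> b); contrapositively O(¬b -> w). Since O(¬b) holds, K gives O(w).
Premises 4, 6, 8, 10 do not contribute to this derivation.
Thus O(w), which is F(¬w): ¬w is forbidden.

Forbidden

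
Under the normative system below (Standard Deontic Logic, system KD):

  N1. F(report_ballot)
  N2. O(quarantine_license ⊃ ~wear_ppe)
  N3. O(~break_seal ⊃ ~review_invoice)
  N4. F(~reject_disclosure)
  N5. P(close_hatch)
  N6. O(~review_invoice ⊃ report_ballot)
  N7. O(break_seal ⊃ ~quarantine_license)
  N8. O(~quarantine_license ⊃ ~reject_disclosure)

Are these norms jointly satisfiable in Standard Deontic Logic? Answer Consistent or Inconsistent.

F(report_ballot) at premise 1 means O(~report_ballot).
Premise 6 is O(~review_invoice ⊃ report_ballot); contrapositively O(~report_ballot ⊃ review_invoice). Since O(~report_ballot) holds, K gives O(review_invoice).
The contrapositive of premise 3 (O(~break_seal ⊃ ~review_invoice)) is O(review_invoice ⊃ break_seal), and O(review_invoice) is already established, so O(break_seal).
With premise 7, O(break_seal ⊃ ~quarantine_license), the K-axiom yields O(~quarantine_license).
Applying K to premise 8 (O(~quarantine_license ⊃ ~reject_disclosure)) and O(~quarantine_license) yields O(~reject_disclosure).
But premise 4, F(~reject_disclosure), means O(reject_disclosure).
We now have both O(~reject_disclosure) and O(reject_disclosure) — reject_disclosure is simultaneously obligatory and forbidden, violating the D-axiom.

Inconsistent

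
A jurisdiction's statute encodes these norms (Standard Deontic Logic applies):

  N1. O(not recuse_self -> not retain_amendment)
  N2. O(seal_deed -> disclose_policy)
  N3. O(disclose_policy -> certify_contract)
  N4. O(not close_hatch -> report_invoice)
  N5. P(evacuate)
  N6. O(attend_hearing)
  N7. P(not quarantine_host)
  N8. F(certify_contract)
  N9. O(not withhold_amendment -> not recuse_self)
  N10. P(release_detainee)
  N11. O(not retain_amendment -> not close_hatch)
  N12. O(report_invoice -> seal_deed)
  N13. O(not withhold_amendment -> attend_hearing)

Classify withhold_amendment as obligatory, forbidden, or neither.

Obligatory

Premise 8, F(certify_contract), is equivalent to O(not certify_contract).
Premise 3 is O(disclose_policy -> certify_contract); contrapositively O(not certify_contract -> not disclose_policy). Since O(not certify_contract) holds, K gives O(not disclose_policy).
The contrapositive of premise 2 (O(seal_deed -> disclose_policy)) is O(not disclose_policy -> not seal_deed), and O(not disclose_policy) is already established, so O(not seal_deed).
The contrapositive of premise 12 (O(report_invoice -> seal_deed)) is O(not seal_deed -> not report_invoice), and O(not seal_deed) is already established, so O(not report_invoice).
Premise 4, O(not close_hatch -> report_invoice), contraposes to O(not report_invoice -> close_hatch); with O(not report_invoice) we get O(close_hatch).
Premise 11 is O(not retain_amendment -> not close_hatch); contrapositively O(close_hatch -> retain_amendment). Since O(close_hatch) holds, K gives O(retain_amendment).
Premise 1 is O(not recuse_self -> not retain_amendment); contrapositively O(retain_amendment -> recuse_self). Since O(retain_amendment) holds, K gives O(recuse_self).
Premise 9 is O(not withhold_amendment -> not recuse_self); contrapositively O(recuse_self -> withhold_amendment). Since O(recuse_self) holds, K gives O(withhold_amendment).
Premises 5, 6, 7, 10, 13 do not contribute to this derivation.
Hence withhold_amendment is obligatory.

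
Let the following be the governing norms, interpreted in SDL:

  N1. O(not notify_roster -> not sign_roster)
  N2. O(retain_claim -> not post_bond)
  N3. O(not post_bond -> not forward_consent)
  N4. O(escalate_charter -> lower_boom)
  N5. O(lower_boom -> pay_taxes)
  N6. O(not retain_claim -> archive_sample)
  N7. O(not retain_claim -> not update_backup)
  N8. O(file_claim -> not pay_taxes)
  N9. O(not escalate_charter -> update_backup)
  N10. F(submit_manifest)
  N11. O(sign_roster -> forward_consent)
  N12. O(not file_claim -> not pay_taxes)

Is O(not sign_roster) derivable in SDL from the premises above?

Premises 8 and 12 cover both cases: O(file_claim -> not pay_taxes) and O(not file_claim -> not pay_taxes). Since file_claim ∨ not file_claim is a tautology, O(not pay_taxes) follows.
Premise 5 is O(lower_boom -> pay_taxes); contrapositively O(not pay_taxes -> not lower_boom). Since O(not pay_taxes) holds, K gives O(not lower_boom).
Premise 4, O(escalate_charter -> lower_boom), contraposes to O(not lower_boom -> not escalate_charter); with O(not lower_boom) we get O(not escalate_charter).
From O(not escalate_charter) and premise 9, O(not escalate_charter -> update_backup), we obtain O(update_backup).
Premise 7 is O(not retain_claim -> not update_backup); contrapositively O(update_backup -> retain_claim). Since O(update_backup) holds, K gives O(retain_claim).
Premise 2 is O(retain_claim -> not post_bond); since O(retain_claim), deontic closure gives O(not post_bond).
Applying K to premise 3 (O(not post_bond -> not forward_consent)) and O(not post_bond) yields O(not forward_consent).
Premise 11 is O(sign_roster -> forward_consent); contrapositively O(not forward_consent -> not sign_roster). Since O(not forward_consent) holds, K gives O(not sign_roster).
Premises 1, 6, 10 do not contribute to this derivation.
So O(not sign_roster) follows.

Yes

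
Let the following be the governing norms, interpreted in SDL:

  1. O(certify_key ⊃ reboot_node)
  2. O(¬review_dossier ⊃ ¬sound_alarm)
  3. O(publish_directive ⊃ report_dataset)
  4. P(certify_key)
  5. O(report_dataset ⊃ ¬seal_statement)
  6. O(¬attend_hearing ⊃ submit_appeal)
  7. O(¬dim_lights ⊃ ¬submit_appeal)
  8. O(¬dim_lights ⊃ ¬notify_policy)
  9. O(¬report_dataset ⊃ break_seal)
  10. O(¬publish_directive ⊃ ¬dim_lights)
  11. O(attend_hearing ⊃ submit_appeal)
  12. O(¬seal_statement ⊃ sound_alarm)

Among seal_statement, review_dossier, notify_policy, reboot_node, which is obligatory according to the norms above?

Premises 11 and 6 cover both cases: O(attend_hearing ⊃ submit_appeal) and O(¬attend_hearing ⊃ submit_appeal). Since attend_hearing ∨ ¬attend_hearing is a tautology, O(submit_appeal) follows.
Premise 7 is O(¬dim_lights ⊃ ¬submit_appeal); contrapositively O(submit_appeal ⊃ dim_lights). Since O(submit_appeal) holds, K gives O(dim_lights).
The contrapositive of premise 10 (O(¬publish_directive ⊃ ¬dim_lights)) is O(dim_lights ⊃ publish_directive), and O(dim_lights) is already established, so O(publish_directive).
With premise 3, O(publish_directive ⊃ report_dataset), the K-axiom yields O(report_dataset).
From O(report_dataset) and premise 5, O(report_dataset ⊃ ¬seal_statement), we obtain O(¬seal_statement).
Applying K to premise 12 (O(¬seal_statement ⊃ sound_alarm)) and O(¬seal_statement) yields O(sound_alarm).
Premise 2 is O(¬review_dossier ⊃ ¬sound_alarm); contrapositively O(sound_alarm ⊃ review_dossier). Since O(sound_alarm) holds, K gives O(review_dossier).
So O(review_dossier) holds — review_dossier is obligatory. None of the other listed options is made obligatory by any chain of premises.

review_dossier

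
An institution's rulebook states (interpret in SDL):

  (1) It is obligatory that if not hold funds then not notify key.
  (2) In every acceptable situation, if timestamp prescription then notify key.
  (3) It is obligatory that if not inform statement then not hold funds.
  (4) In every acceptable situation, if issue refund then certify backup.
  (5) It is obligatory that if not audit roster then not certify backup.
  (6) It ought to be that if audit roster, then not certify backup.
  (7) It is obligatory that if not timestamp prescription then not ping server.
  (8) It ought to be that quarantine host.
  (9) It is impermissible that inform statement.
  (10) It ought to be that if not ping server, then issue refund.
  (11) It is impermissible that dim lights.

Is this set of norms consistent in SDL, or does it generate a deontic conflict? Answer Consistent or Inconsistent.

By case analysis on audit_roster: premise 6 gives O(audit_roster → ¬certify_backup) and premise 5 gives O(¬audit_roster → ¬certify_backup), so O(¬certify_backup) either way.
The contrapositive of premise 4 (O(issue_refund → certify_backup)) is O(¬certify_backup → ¬issue_refund), and O(¬certify_backup) is already established, so O(¬issue_refund).
The contrapositive of premise 10 (O(¬ping_server → issue_refund)) is O(¬issue_refund → ping_server), and O(¬issue_refund) is already established, so O(ping_server).
Premise 7, O(¬timestamp_prescription → ¬ping_server), contraposes to O(ping_server → timestamp_prescription); with O(ping_server) we get O(timestamp_prescription).
With premise 2, O(timestamp_prescription → notify_key), the K-axiom yields O(notify_key).
Premise 1 is O(¬hold_funds → ¬notify_key); contrapositively O(notify_key → hold_funds). Since O(notify_key) holds, K gives O(hold_funds).
Premise 3 is O(¬inform_statement → ¬hold_funds); contrapositively O(hold_funds → inform_statement). Since O(hold_funds) holds, K gives O(inform_statement).
But premise 9, F(inform_statement), means O(¬inform_statement).
We now have both O(inform_statement) and O(¬inform_statement) — inform_statement is simultaneously obligatory and forbidden, violating the D-axiom.

Inconsistent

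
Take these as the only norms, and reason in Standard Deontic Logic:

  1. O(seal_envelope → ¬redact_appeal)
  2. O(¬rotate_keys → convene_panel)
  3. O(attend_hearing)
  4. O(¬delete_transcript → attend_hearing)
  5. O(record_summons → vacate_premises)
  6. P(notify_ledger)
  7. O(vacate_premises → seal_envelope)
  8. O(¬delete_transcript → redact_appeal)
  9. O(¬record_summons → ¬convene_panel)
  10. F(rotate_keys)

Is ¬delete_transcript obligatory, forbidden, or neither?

Premise 10 is F(rotate_keys), i.e. O(¬rotate_keys).
From O(¬rotate_keys) and premise 2, O(¬rotate_keys → convene_panel), we obtain O(convene_panel).
Premise 9 is O(¬record_summons → ¬convene_panel); contrapositively O(convene_panel → record_summons). Since O(convene_panel) holds, K gives O(record_summons).
Premise 5 is O(record_summons → vacate_premises); since O(record_summons), deontic closure gives O(vacate_premises).
With premise 7, O(vacate_premises → seal_envelope), the K-axiom yields O(seal_envelope).
Premise 1 is O(seal_envelope → ¬redact_appeal); since O(seal_envelope), deontic closure gives O(¬redact_appeal).
Premise 8, O(¬delete_transcript → redact_appeal), contraposes to O(¬redact_appeal → delete_transcript); with O(¬redact_appeal) we get O(delete_transcript).
Premises 3, 4, 6 do not contribute to this derivation.
Thus O(delete_transcript), which is F(¬delete_transcript): ¬delete_transcript is forbidden.

Forbidden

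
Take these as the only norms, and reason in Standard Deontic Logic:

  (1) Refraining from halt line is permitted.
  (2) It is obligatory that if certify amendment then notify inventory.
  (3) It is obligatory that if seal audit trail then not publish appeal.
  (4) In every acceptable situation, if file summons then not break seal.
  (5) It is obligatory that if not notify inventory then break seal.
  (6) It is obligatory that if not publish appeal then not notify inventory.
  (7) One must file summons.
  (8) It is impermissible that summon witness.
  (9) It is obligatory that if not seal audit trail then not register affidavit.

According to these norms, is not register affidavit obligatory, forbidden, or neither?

Obligatory

Premise 7 states O(file_summons) outright.
From O(file_summons) and premise 4, O(file_summons → ¬break_seal), we obtain O(¬break_seal).
Premise 5, O(¬notify_inventory → break_seal), contraposes to O(¬break_seal → notify_inventory); with O(¬break_seal) we get O(notify_inventory).
Premise 6, O(¬publish_appeal → ¬notify_inventory), contraposes to O(notify_inventory → publish_appeal); with O(notify_inventory) we get O(publish_appeal).
Premise 3, O(seal_audit_trail → ¬publish_appeal), contraposes to O(publish_appeal → ¬seal_audit_trail); with O(publish_appeal) we get O(¬seal_audit_trail).
Applying K to premise 9 (O(¬seal_audit_trail → ¬register_affidavit)) and O(¬seal_audit_trail) yields O(¬register_affidavit).
Premises 1, 2, 8 do not contribute to this derivation.
Hence ¬register_affidavit is obligatory.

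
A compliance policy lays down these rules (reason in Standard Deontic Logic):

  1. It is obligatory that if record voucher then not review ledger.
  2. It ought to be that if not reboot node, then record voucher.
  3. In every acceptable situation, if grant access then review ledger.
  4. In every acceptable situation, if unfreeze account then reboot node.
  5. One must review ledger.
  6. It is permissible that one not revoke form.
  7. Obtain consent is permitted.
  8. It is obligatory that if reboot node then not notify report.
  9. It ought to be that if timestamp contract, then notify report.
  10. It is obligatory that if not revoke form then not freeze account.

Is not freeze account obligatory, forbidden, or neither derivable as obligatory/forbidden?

Premise 10 is O(¬revoke_form → ¬freeze_account), but O(¬revoke_form) is not derivable from the premises (the permission P(¬revoke_form) asserts only ¬O(revoke_form), not O(¬revoke_form)), so it does not yield O(¬freeze_account).
No premise or chain of K-axiom applications forces O(¬freeze_account), and none forces O(freeze_account). So ¬freeze_account is neither obligatory nor forbidden under these norms.

Neither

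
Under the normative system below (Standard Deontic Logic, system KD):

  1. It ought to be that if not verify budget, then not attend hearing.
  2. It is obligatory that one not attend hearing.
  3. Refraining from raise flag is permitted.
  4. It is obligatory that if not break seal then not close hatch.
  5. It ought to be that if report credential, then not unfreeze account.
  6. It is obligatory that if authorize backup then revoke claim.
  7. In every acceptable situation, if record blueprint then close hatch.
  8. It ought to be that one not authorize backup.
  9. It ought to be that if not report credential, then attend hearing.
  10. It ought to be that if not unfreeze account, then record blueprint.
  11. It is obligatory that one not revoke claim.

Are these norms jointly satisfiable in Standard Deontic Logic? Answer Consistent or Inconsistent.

Consistent

Premise 6 is O(authorize_backup → revoke_claim), but O(authorize_backup) is not derivable from the premises, so it does not yield O(revoke_claim).
So O(revoke_claim) is not derivable, and the apparent clash with O(¬revoke_claim) does not arise.
A world satisfying every obligation exists (e.g. attend_hearing=false, authorize_backup=false, break_seal=true, close_hatch=true, raise_flag=false, record_blueprint=true, report_credential=true, revoke_claim=false, unfreeze_account=false, verify_budget=false); no atom is both obligatory and forbidden, so the set is consistent.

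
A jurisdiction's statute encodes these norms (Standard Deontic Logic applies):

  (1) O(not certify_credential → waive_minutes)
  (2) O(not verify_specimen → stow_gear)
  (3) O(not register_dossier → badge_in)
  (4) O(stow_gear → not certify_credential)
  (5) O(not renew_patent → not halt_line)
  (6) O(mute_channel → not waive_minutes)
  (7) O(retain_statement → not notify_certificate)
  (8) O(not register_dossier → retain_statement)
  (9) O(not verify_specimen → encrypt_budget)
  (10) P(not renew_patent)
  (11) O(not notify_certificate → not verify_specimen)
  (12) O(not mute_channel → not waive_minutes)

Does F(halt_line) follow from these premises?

Premise 5 is O(not renew_patent → not halt_line), but O(not renew_patent) is not derivable from the premises (the permission P(not renew_patent) asserts only not O(renew_patent), not O(not renew_patent)), so it does not yield O(not halt_line).
No other premise forces O(not halt_line). An ideal world satisfying every premise can still have halt_line true, so F(halt_line) is not derivable.

No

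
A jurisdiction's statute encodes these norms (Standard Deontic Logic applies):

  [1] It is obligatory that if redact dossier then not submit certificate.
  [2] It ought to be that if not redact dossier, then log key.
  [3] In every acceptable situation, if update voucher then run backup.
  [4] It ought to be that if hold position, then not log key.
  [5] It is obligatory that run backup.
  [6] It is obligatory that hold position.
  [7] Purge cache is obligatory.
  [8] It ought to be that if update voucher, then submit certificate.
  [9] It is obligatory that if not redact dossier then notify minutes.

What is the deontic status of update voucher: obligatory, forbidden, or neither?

Forbidden

Premise 6 states O(hold_position) outright.
With premise 4, O(hold_position → ¬log_key), the K-axiom yields O(¬log_key).
Premise 2, O(¬redact_dossier → log_key), contraposes to O(¬log_key → redact_dossier); with O(¬log_key) we get O(redact_dossier).
Premise 1 is O(redact_dossier → ¬submit_certificate); since O(redact_dossier), deontic closure gives O(¬submit_certificate).
Premise 8, O(update_voucher → submit_certificate), contraposes to O(¬submit_certificate → ¬update_voucher); with O(¬submit_certificate) we get O(¬update_voucher).
Premises 3, 5, 7, 9 do not contribute to this derivation.
Thus O(¬update_voucher), which is F(update_voucher): update_voucher is forbidden.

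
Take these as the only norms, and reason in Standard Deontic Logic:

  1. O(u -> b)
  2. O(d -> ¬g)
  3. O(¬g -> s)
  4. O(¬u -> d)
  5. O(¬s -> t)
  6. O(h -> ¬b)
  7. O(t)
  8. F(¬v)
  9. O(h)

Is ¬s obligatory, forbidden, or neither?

Premise 9 gives O(h).
With premise 6, O(h -> ¬b), the K-axiom yields O(¬b).
Premise 1 is O(u -> b); contrapositively O(¬b -> ¬u). Since O(¬b) holds, K gives O(¬u).
Applying K to premise 4 (O(¬u -> d)) and O(¬u) yields O(d).
With premise 2, O(d -> ¬g), the K-axiom yields O(¬g).
From O(¬g) and premise 3, O(¬g -> s), we obtain O(s).
Premises 5, 7, 8 do not contribute to this derivation.
Thus O(s), which is F(¬s): ¬s is forbidden.

Forbidden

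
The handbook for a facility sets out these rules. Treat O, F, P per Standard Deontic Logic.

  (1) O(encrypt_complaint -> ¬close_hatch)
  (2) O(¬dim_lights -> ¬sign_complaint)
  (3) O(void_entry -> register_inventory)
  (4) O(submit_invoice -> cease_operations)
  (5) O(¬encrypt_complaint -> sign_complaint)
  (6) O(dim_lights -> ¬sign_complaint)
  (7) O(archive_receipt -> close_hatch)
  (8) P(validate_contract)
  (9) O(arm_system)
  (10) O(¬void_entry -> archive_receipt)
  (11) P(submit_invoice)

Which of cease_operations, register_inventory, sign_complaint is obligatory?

register_inventory

Premises 2 and 6 cover both cases: O(¬dim_lights -> ¬sign_complaint) and O(dim_lights -> ¬sign_complaint). Since ¬dim_lights ∨ dim_lights is a tautology, O(¬sign_complaint) follows.
Premise 5, O(¬encrypt_complaint -> sign_complaint), contraposes to O(¬sign_complaint -> encrypt_complaint); with O(¬sign_complaint) we get O(encrypt_complaint).
Premise 1 is O(encrypt_complaint -> ¬close_hatch); since O(encrypt_complaint), deontic closure gives O(¬close_hatch).
The contrapositive of premise 7 (O(archive_receipt -> close_hatch)) is O(¬close_hatch -> ¬archive_receipt), and O(¬close_hatch) is already established, so O(¬archive_receipt).
Premise 10, O(¬void_entry -> archive_receipt), contraposes to O(¬archive_receipt -> void_entry); with O(¬archive_receipt) we get O(void_entry).
Premise 3 is O(void_entry -> register_inventory); since O(void_entry), deontic closure gives O(register_inventory).
So O(register_inventory) holds — register_inventory is obligatory. None of the other listed options is made obligatory by any chain of premises.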